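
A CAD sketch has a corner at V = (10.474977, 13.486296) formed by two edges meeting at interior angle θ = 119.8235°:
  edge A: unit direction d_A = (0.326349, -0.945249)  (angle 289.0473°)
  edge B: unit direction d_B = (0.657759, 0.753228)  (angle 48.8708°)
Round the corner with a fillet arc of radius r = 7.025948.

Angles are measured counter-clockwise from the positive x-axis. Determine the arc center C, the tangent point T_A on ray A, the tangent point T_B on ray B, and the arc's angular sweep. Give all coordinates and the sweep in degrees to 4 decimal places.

center=(18.4448,11.9312) T_A=(11.8035,9.6383) T_B=(13.1526,16.5526) sweep=60.1765

bisector direction at 348.9590° = (0.981491,-0.191511)
center distance |VC| = r/sin(θ/2) = 7.025948/sin(59.9117°) = 8.120096
C = V + |VC|·bis = (18.4448,11.9312)
T_A = V + ((C−V)·d_A)·d_A = V + 4.0709·d_A = (11.8035,9.6383)
T_B = V + ((C−V)·d_B)·d_B = V + 4.0709·d_B = (13.1526,16.5526)
sweep = 180° − θ = 60.1765°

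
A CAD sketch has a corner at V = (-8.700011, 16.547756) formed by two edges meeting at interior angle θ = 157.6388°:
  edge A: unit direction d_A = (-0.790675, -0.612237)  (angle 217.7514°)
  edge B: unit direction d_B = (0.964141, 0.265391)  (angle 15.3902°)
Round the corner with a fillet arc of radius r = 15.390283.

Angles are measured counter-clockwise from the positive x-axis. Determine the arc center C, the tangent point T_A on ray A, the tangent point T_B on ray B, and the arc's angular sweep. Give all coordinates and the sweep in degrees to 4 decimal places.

center=(-1.6827,2.5167) T_A=(-11.1052,14.6854) T_B=(-5.7671,17.3551) sweep=22.3612

bisector direction at 296.5708° = (0.447303,-0.894382)
center distance |VC| = r/sin(θ/2) = 15.390283/sin(78.8194°) = 15.688028
C = V + |VC|·bis = (-1.6827,2.5167)
T_A = V + ((C−V)·d_A)·d_A = V + 3.0419·d_A = (-11.1052,14.6854)
T_B = V + ((C−V)·d_B)·d_B = V + 3.0419·d_B = (-5.7671,17.3551)
sweep = 180° − θ = 22.3612°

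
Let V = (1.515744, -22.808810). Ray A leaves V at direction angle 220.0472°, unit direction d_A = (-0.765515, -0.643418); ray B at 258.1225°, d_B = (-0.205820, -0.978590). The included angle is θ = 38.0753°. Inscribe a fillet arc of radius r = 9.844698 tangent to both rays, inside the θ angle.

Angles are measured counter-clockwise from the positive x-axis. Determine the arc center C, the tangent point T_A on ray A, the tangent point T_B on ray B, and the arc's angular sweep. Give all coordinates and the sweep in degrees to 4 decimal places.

bisector direction at 239.0848° = (-0.513768,-0.857929)
center distance |VC| = r/sin(θ/2) = 9.844698/sin(19.0376°) = 30.180926
C = V + |VC|·bis = (-13.9903,-48.7019)
T_A = V + ((C−V)·d_A)·d_A = V + 28.5302·d_A = (-20.3245,-41.1656)
T_B = V + ((C−V)·d_B)·d_B = V + 28.5302·d_B = (-4.3563,-50.7281)
sweep = 180° − θ = 141.9247°

center=(-13.9903,-48.7019) T_A=(-20.3245,-41.1656) T_B=(-4.3563,-50.7281) sweep=141.9247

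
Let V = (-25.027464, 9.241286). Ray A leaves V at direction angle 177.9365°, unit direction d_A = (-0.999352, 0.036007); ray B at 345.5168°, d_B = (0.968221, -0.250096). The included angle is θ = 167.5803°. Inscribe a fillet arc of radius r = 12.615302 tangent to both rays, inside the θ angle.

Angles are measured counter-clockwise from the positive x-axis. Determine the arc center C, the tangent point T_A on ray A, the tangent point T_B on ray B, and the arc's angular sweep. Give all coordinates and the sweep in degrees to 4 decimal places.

bisector direction at 261.7267° = (-0.143896,-0.989593)
center distance |VC| = r/sin(θ/2) = 12.615302/sin(83.7901°) = 12.689761
C = V + |VC|·bis = (-26.8535,-3.3164)
T_A = V + ((C−V)·d_A)·d_A = V + 1.3727·d_A = (-26.3992,9.2907)
T_B = V + ((C−V)·d_B)·d_B = V + 1.3727·d_B = (-23.6984,8.8980)
sweep = 180° − θ = 12.4197°

center=(-26.8535,-3.3164) T_A=(-26.3992,9.2907) T_B=(-23.6984,8.8980) sweep=12.4197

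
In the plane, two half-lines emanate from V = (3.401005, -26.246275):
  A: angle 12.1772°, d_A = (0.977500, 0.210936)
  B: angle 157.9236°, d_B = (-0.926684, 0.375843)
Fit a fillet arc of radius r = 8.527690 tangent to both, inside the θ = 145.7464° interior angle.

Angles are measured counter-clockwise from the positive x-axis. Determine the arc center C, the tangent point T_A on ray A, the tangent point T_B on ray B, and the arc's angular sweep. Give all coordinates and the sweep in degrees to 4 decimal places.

center=(4.1709,-17.3562) T_A=(5.9697,-25.6920) T_B=(0.9658,-25.2586) sweep=34.2536

bisector direction at 85.0504° = (0.086279,0.996271)
center distance |VC| = r/sin(θ/2) = 8.527690/sin(72.8732°) = 8.923395
C = V + |VC|·bis = (4.1709,-17.3562)
T_A = V + ((C−V)·d_A)·d_A = V + 2.6278·d_A = (5.9697,-25.6920)
T_B = V + ((C−V)·d_B)·d_B = V + 2.6278·d_B = (0.9658,-25.2586)
sweep = 180° − θ = 34.2536°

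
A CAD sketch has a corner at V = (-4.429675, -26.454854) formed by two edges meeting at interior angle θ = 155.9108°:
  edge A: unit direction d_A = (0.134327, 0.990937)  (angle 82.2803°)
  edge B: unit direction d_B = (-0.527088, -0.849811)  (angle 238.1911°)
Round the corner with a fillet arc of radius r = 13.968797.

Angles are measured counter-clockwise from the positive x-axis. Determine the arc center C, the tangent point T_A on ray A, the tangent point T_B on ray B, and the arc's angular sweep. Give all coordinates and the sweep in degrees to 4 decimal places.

bisector direction at 160.2357° = (-0.941092,0.338152)
center distance |VC| = r/sin(θ/2) = 13.968797/sin(77.9554°) = 14.283236
C = V + |VC|·bis = (-17.8715,-21.6250)
T_A = V + ((C−V)·d_A)·d_A = V + 2.9805·d_A = (-4.0293,-23.5013)
T_B = V + ((C−V)·d_B)·d_B = V + 2.9805·d_B = (-6.0007,-28.9877)
sweep = 180° − θ = 24.0892°

center=(-17.8715,-21.6250) T_A=(-4.0293,-23.5013) T_B=(-6.0007,-28.9877) sweep=24.0892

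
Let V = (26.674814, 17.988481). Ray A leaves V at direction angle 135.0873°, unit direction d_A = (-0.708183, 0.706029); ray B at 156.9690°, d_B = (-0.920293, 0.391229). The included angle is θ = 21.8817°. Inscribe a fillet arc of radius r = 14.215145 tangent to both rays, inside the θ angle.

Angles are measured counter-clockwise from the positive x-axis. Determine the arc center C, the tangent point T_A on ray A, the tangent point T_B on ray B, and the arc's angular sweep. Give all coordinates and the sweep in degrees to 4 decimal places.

bisector direction at 146.0282° = (-0.829312,0.558786)
center distance |VC| = r/sin(θ/2) = 14.215145/sin(10.9408°) = 74.897166
C = V + |VC|·bis = (-35.4383,59.8399)
T_A = V + ((C−V)·d_A)·d_A = V + 73.5358·d_A = (-25.4020,69.9069)
T_B = V + ((C−V)·d_B)·d_B = V + 73.5358·d_B = (-40.9997,46.7578)
sweep = 180° − θ = 158.1183°

center=(-35.4383,59.8399) T_A=(-25.4020,69.9069) T_B=(-40.9997,46.7578) sweep=158.1183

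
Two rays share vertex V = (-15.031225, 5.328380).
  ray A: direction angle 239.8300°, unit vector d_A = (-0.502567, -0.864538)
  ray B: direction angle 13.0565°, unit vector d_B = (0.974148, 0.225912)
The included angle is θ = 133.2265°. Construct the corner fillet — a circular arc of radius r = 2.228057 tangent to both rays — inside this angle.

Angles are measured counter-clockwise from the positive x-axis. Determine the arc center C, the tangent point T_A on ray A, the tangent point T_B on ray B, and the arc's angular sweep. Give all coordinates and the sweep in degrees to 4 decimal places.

center=(-13.5892,3.3756) T_A=(-15.5155,4.4954) T_B=(-14.0926,5.5461) sweep=46.7735

bisector direction at 306.4432° = (0.594026,-0.804446)
center distance |VC| = r/sin(θ/2) = 2.228057/sin(66.6132°) = 2.427483
C = V + |VC|·bis = (-13.5892,3.3756)
T_A = V + ((C−V)·d_A)·d_A = V + 0.9636·d_A = (-15.5155,4.4954)
T_B = V + ((C−V)·d_B)·d_B = V + 0.9636·d_B = (-14.0926,5.5461)
sweep = 180° − θ = 46.7735°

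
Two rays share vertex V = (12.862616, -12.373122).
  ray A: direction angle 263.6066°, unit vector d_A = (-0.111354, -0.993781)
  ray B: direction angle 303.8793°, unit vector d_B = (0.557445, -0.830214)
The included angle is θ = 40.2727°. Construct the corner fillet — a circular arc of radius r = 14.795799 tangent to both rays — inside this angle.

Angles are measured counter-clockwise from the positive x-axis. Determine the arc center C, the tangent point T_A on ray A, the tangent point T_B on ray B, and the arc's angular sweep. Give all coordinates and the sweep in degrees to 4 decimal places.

bisector direction at 283.7430° = (0.237566,-0.971371)
center distance |VC| = r/sin(θ/2) = 14.795799/sin(20.1364°) = 42.979133
C = V + |VC|·bis = (23.0730,-54.1218)
T_A = V + ((C−V)·d_A)·d_A = V + 40.3521·d_A = (8.3692,-52.4742)
T_B = V + ((C−V)·d_B)·d_B = V + 40.3521·d_B = (35.3567,-45.8740)
sweep = 180° − θ = 139.7273°

center=(23.0730,-54.1218) T_A=(8.3692,-52.4742) T_B=(35.3567,-45.8740) sweep=139.7273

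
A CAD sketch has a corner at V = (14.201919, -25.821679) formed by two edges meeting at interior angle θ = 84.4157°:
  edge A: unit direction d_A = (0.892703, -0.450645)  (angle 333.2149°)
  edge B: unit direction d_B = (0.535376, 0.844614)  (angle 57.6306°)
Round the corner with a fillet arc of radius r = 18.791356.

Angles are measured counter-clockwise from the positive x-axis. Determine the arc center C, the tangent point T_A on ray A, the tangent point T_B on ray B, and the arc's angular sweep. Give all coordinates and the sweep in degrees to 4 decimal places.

bisector direction at 15.4228° = (0.963990,0.265939)
center distance |VC| = r/sin(θ/2) = 18.791356/sin(42.2079°) = 27.970733
C = V + |VC|·bis = (41.1654,-18.3832)
T_A = V + ((C−V)·d_A)·d_A = V + 20.7183·d_A = (32.6972,-35.1583)
T_B = V + ((C−V)·d_B)·d_B = V + 20.7183·d_B = (25.2940,-8.3227)
sweep = 180° − θ = 95.5843°

center=(41.1654,-18.3832) T_A=(32.6972,-35.1583) T_B=(25.2940,-8.3227) sweep=95.5843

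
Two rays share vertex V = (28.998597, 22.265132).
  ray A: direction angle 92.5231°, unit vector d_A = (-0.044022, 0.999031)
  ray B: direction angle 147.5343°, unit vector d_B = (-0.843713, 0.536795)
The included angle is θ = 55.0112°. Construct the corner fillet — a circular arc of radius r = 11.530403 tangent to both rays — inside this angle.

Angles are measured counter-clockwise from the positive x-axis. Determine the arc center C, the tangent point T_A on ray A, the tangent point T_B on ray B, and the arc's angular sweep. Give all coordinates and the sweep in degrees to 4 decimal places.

bisector direction at 120.0287° = (-0.500434,0.865775)
center distance |VC| = r/sin(θ/2) = 11.530403/sin(27.5056°) = 24.966482
C = V + |VC|·bis = (16.5045,43.8805)
T_A = V + ((C−V)·d_A)·d_A = V + 22.1444·d_A = (28.0238,44.3881)
T_B = V + ((C−V)·d_B)·d_B = V + 22.1444·d_B = (10.3151,34.1521)
sweep = 180° − θ = 124.9888°

center=(16.5045,43.8805) T_A=(28.0238,44.3881) T_B=(10.3151,34.1521) sweep=124.9888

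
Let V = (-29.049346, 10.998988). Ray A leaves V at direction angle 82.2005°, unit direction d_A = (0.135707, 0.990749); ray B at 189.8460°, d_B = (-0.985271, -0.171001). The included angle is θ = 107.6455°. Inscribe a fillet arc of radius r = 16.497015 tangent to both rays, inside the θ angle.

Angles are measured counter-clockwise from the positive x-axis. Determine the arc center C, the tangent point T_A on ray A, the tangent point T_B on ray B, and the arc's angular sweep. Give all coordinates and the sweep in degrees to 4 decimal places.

center=(-43.7566,25.1901) T_A=(-27.4122,22.9513) T_B=(-40.9356,8.9360) sweep=72.3545

bisector direction at 136.0233° = (-0.719622,0.694366)
center distance |VC| = r/sin(θ/2) = 16.497015/sin(53.8227°) = 20.437466
C = V + |VC|·bis = (-43.7566,25.1901)
T_A = V + ((C−V)·d_A)·d_A = V + 12.0639·d_A = (-27.4122,22.9513)
T_B = V + ((C−V)·d_B)·d_B = V + 12.0639·d_B = (-40.9356,8.9360)
sweep = 180° − θ = 72.3545°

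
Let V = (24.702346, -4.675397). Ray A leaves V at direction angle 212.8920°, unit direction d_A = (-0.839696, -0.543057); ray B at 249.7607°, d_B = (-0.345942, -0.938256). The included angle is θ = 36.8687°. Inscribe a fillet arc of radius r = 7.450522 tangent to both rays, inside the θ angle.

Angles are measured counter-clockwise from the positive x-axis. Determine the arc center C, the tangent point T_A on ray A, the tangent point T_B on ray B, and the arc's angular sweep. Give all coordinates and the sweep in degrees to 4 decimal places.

center=(9.9792,-23.0702) T_A=(5.9332,-16.8140) T_B=(16.9697,-25.6476) sweep=143.1313

bisector direction at 231.3263° = (-0.624884,-0.780718)
center distance |VC| = r/sin(θ/2) = 7.450522/sin(18.4343°) = 23.561358
C = V + |VC|·bis = (9.9792,-23.0702)
T_A = V + ((C−V)·d_A)·d_A = V + 22.3523·d_A = (5.9332,-16.8140)
T_B = V + ((C−V)·d_B)·d_B = V + 22.3523·d_B = (16.9697,-25.6476)
sweep = 180° − θ = 143.1313°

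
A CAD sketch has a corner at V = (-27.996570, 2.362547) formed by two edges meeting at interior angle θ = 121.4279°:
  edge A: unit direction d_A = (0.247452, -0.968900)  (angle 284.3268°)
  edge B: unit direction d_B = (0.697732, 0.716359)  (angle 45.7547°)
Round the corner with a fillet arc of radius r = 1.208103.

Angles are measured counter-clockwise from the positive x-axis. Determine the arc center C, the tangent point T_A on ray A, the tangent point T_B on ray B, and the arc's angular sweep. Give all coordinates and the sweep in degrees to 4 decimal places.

bisector direction at 345.0408° = (0.966110,-0.258132)
center distance |VC| = r/sin(θ/2) = 1.208103/sin(60.7139°) = 1.385140
C = V + |VC|·bis = (-26.6584,2.0050)
T_A = V + ((C−V)·d_A)·d_A = V + 0.6776·d_A = (-27.8289,1.7061)
T_B = V + ((C−V)·d_B)·d_B = V + 0.6776·d_B = (-27.5238,2.8479)
sweep = 180° − θ = 58.5721°

center=(-26.6584,2.0050) T_A=(-27.8289,1.7061) T_B=(-27.5238,2.8479) sweep=58.5721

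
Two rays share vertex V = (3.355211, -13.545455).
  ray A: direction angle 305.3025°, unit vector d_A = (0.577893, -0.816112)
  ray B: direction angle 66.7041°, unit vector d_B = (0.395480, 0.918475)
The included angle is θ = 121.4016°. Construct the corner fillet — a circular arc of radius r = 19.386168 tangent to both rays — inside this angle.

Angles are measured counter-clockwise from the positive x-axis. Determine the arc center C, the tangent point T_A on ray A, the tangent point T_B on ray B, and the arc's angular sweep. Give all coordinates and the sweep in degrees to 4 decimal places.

bisector direction at 6.0033° = (0.994516,0.104586)
center distance |VC| = r/sin(θ/2) = 19.386168/sin(60.7008°) = 22.229904
C = V + |VC|·bis = (25.4632,-11.2205)
T_A = V + ((C−V)·d_A)·d_A = V + 10.8787·d_A = (9.6419,-22.4237)
T_B = V + ((C−V)·d_B)·d_B = V + 10.8787·d_B = (7.6575,-3.5537)
sweep = 180° − θ = 58.5984°

center=(25.4632,-11.2205) T_A=(9.6419,-22.4237) T_B=(7.6575,-3.5537) sweep=58.5984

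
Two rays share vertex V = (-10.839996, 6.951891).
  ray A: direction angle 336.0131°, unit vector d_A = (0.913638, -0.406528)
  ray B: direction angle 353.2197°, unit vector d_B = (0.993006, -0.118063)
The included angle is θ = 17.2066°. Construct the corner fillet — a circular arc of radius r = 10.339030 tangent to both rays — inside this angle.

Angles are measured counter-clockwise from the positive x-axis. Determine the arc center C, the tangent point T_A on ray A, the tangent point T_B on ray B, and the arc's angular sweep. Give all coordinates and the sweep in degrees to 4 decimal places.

bisector direction at 344.6164° = (0.964171,-0.265280)
center distance |VC| = r/sin(θ/2) = 10.339030/sin(8.6033°) = 69.114724
C = V + |VC|·bis = (55.7984,-11.3829)
T_A = V + ((C−V)·d_A)·d_A = V + 68.3370·d_A = (51.5953,-20.8290)
T_B = V + ((C−V)·d_B)·d_B = V + 68.3370·d_B = (57.0191,-1.1162)
sweep = 180° − θ = 162.7934°

center=(55.7984,-11.3829) T_A=(51.5953,-20.8290) T_B=(57.0191,-1.1162) sweep=162.7934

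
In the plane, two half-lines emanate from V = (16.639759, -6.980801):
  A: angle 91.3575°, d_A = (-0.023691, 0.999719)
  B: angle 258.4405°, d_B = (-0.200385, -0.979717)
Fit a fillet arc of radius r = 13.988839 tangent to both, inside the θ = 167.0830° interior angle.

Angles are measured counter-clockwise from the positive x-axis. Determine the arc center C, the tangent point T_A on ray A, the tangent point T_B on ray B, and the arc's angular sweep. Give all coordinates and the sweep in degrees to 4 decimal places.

bisector direction at 174.8990° = (-0.996040,0.088912)
center distance |VC| = r/sin(θ/2) = 13.988839/sin(83.5415°) = 14.078185
C = V + |VC|·bis = (2.6173,-5.7291)
T_A = V + ((C−V)·d_A)·d_A = V + 1.5836·d_A = (16.6022,-5.3977)
T_B = V + ((C−V)·d_B)·d_B = V + 1.5836·d_B = (16.3224,-8.5322)
sweep = 180° − θ = 12.9170°

center=(2.6173,-5.7291) T_A=(16.6022,-5.3977) T_B=(16.3224,-8.5322) sweep=12.9170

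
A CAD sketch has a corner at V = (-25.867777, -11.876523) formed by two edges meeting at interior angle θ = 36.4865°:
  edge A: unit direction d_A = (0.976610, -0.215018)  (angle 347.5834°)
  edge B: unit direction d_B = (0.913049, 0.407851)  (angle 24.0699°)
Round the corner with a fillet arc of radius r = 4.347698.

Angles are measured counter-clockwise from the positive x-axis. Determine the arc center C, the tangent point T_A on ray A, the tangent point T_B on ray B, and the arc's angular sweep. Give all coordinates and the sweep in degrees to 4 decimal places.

center=(-12.0514,-10.4666) T_A=(-12.9863,-14.7126) T_B=(-13.8246,-6.4970) sweep=143.5135

bisector direction at 5.8266° = (0.994834,0.101519)
center distance |VC| = r/sin(θ/2) = 4.347698/sin(18.2432°) = 13.888105
C = V + |VC|·bis = (-12.0514,-10.4666)
T_A = V + ((C−V)·d_A)·d_A = V + 13.1900·d_A = (-12.9863,-14.7126)
T_B = V + ((C−V)·d_B)·d_B = V + 13.1900·d_B = (-13.8246,-6.4970)
sweep = 180° − θ = 143.5135°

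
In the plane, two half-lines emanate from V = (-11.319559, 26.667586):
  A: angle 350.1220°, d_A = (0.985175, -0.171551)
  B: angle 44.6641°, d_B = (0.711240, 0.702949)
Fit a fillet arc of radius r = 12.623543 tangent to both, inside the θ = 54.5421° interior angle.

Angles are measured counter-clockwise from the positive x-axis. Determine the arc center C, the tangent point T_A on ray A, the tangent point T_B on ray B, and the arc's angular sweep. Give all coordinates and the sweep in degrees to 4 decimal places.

center=(14.9710,34.9030) T_A=(12.8054,22.4666) T_B=(6.0973,43.8814) sweep=125.4579

bisector direction at 17.3931° = (0.954277,0.298925)
center distance |VC| = r/sin(θ/2) = 12.623543/sin(27.2710°) = 27.550260
C = V + |VC|·bis = (14.9710,34.9030)
T_A = V + ((C−V)·d_A)·d_A = V + 24.4880·d_A = (12.8054,22.4666)
T_B = V + ((C−V)·d_B)·d_B = V + 24.4880·d_B = (6.0973,43.8814)
sweep = 180° − θ = 125.4579°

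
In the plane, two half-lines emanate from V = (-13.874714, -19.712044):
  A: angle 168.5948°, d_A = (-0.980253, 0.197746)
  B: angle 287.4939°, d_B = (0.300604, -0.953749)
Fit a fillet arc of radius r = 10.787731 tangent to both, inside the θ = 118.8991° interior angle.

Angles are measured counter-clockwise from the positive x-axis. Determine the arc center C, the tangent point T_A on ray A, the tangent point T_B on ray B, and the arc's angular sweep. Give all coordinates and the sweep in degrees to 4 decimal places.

center=(-22.2495,-29.0276) T_A=(-20.1162,-18.4529) T_B=(-11.9607,-25.7848) sweep=61.1009

bisector direction at 228.0444° = (-0.668555,-0.743663)
center distance |VC| = r/sin(θ/2) = 10.787731/sin(59.4496°) = 12.526657
C = V + |VC|·bis = (-22.2495,-29.0276)
T_A = V + ((C−V)·d_A)·d_A = V + 6.3673·d_A = (-20.1162,-18.4529)
T_B = V + ((C−V)·d_B)·d_B = V + 6.3673·d_B = (-11.9607,-25.7848)
sweep = 180° − θ = 61.1009°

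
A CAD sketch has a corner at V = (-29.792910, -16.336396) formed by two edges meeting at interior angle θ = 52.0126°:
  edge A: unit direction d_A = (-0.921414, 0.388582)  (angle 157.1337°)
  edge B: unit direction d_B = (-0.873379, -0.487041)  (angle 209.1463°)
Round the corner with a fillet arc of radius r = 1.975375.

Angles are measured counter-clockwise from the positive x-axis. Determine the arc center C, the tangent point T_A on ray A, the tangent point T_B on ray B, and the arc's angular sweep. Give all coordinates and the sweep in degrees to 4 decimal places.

bisector direction at 183.1400° = (-0.998499,-0.054776)
center distance |VC| = r/sin(θ/2) = 1.975375/sin(26.0063°) = 4.505155
C = V + |VC|·bis = (-34.2913,-16.5832)
T_A = V + ((C−V)·d_A)·d_A = V + 4.0490·d_A = (-33.5237,-14.7630)
T_B = V + ((C−V)·d_B)·d_B = V + 4.0490·d_B = (-33.3292,-18.3084)
sweep = 180° − θ = 127.9874°

center=(-34.2913,-16.5832) T_A=(-33.5237,-14.7630) T_B=(-33.3292,-18.3084) sweep=127.9874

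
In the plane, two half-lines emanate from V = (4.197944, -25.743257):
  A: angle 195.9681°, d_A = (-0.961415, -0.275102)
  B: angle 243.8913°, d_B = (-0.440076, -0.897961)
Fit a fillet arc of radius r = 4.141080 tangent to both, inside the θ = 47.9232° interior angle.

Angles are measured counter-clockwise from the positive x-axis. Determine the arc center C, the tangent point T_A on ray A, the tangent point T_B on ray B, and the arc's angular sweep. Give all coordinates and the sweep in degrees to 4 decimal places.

bisector direction at 219.9297° = (-0.766833,-0.641847)
center distance |VC| = r/sin(θ/2) = 4.141080/sin(23.9616°) = 10.196583
C = V + |VC|·bis = (-3.6211,-32.2879)
T_A = V + ((C−V)·d_A)·d_A = V + 9.3178·d_A = (-4.7603,-28.3066)
T_B = V + ((C−V)·d_B)·d_B = V + 9.3178·d_B = (0.0974,-34.1103)
sweep = 180° − θ = 132.0768°

center=(-3.6211,-32.2879) T_A=(-4.7603,-28.3066) T_B=(0.0974,-34.1103) sweep=132.0768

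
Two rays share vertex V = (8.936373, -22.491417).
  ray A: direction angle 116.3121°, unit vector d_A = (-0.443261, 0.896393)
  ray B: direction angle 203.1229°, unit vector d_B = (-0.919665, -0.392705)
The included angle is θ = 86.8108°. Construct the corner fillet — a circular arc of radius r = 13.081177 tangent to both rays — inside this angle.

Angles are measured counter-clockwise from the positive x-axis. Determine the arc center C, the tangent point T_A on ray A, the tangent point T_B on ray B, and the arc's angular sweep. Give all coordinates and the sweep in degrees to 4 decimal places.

bisector direction at 159.7175° = (-0.937995,0.346649)
center distance |VC| = r/sin(θ/2) = 13.081177/sin(43.4054°) = 19.036692
C = V + |VC|·bis = (-8.9199,-15.8924)
T_A = V + ((C−V)·d_A)·d_A = V + 13.8303·d_A = (2.8059,-10.0940)
T_B = V + ((C−V)·d_B)·d_B = V + 13.8303·d_B = (-3.7829,-27.9227)
sweep = 180° − θ = 93.1892°

center=(-8.9199,-15.8924) T_A=(2.8059,-10.0940) T_B=(-3.7829,-27.9227) sweep=93.1892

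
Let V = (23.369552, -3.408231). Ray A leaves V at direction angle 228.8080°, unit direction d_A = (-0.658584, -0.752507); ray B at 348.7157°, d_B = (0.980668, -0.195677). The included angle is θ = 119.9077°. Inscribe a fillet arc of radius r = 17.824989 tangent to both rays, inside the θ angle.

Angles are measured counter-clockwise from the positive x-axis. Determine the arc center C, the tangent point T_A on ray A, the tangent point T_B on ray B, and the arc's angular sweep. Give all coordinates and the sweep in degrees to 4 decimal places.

center=(29.9927,-22.9061) T_A=(16.5793,-11.1669) T_B=(33.4806,-5.4257) sweep=60.0923

bisector direction at 288.7618° = (0.321635,-0.946864)
center distance |VC| = r/sin(θ/2) = 17.824989/sin(59.9539°) = 20.592107
C = V + |VC|·bis = (29.9927,-22.9061)
T_A = V + ((C−V)·d_A)·d_A = V + 10.3104·d_A = (16.5793,-11.1669)
T_B = V + ((C−V)·d_B)·d_B = V + 10.3104·d_B = (33.4806,-5.4257)
sweep = 180° − θ = 60.0923°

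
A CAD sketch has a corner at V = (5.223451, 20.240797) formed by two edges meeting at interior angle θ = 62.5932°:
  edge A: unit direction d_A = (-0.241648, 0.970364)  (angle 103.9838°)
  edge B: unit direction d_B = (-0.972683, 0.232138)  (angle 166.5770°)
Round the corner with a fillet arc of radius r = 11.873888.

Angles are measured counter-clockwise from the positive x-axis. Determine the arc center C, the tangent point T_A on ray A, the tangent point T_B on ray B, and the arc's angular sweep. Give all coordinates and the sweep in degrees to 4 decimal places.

center=(-11.0183,36.3244) T_A=(0.5037,39.1937) T_B=(-13.7747,24.7749) sweep=117.4068

bisector direction at 135.2804° = (-0.710559,0.703638)
center distance |VC| = r/sin(θ/2) = 11.873888/sin(31.2966°) = 22.857767
C = V + |VC|·bis = (-11.0183,36.3244)
T_A = V + ((C−V)·d_A)·d_A = V + 19.5317·d_A = (0.5037,39.1937)
T_B = V + ((C−V)·d_B)·d_B = V + 19.5317·d_B = (-13.7747,24.7749)
sweep = 180° − θ = 117.4068°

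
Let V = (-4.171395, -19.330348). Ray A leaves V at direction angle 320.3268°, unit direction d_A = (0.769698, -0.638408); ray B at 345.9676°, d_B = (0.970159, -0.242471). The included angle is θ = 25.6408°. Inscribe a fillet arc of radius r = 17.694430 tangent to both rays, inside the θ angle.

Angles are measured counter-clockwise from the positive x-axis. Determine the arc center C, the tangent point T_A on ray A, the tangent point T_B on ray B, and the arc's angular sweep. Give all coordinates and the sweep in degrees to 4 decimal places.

center=(66.9721,-55.3499) T_A=(55.6759,-68.9692) T_B=(71.2625,-38.1834) sweep=154.3592

bisector direction at 333.1472° = (0.892170,-0.451700)
center distance |VC| = r/sin(θ/2) = 17.694430/sin(12.8204°) = 79.742110
C = V + |VC|·bis = (66.9721,-55.3499)
T_A = V + ((C−V)·d_A)·d_A = V + 77.7542·d_A = (55.6759,-68.9692)
T_B = V + ((C−V)·d_B)·d_B = V + 77.7542·d_B = (71.2625,-38.1834)
sweep = 180° − θ = 154.3592°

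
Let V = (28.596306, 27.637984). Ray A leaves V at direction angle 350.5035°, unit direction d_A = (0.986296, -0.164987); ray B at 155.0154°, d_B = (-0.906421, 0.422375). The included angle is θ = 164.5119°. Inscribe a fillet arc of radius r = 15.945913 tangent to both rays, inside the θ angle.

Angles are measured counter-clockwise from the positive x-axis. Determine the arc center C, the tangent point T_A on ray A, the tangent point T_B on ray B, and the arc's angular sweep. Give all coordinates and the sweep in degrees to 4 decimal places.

center=(33.3659,43.0076) T_A=(30.7350,27.2802) T_B=(26.6308,28.5539) sweep=15.4881

bisector direction at 72.7594° = (0.296384,0.955069)
center distance |VC| = r/sin(θ/2) = 15.945913/sin(82.2559°) = 16.092680
C = V + |VC|·bis = (33.3659,43.0076)
T_A = V + ((C−V)·d_A)·d_A = V + 2.1685·d_A = (30.7350,27.2802)
T_B = V + ((C−V)·d_B)·d_B = V + 2.1685·d_B = (26.6308,28.5539)
sweep = 180° − θ = 15.4881°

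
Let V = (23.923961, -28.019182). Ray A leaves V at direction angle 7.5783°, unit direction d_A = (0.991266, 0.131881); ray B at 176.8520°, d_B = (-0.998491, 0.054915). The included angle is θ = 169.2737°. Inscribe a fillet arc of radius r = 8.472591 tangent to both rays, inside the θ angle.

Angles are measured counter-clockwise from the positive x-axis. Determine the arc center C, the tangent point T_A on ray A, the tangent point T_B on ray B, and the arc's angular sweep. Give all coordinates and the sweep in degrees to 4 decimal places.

bisector direction at 92.2151° = (-0.038652,0.999253)
center distance |VC| = r/sin(θ/2) = 8.472591/sin(84.6368°) = 8.509845
C = V + |VC|·bis = (23.5950,-19.5157)
T_A = V + ((C−V)·d_A)·d_A = V + 0.7954·d_A = (24.7124,-27.9143)
T_B = V + ((C−V)·d_B)·d_B = V + 0.7954·d_B = (23.1298,-27.9755)
sweep = 180° − θ = 10.7263°

center=(23.5950,-19.5157) T_A=(24.7124,-27.9143) T_B=(23.1298,-27.9755) sweep=10.7263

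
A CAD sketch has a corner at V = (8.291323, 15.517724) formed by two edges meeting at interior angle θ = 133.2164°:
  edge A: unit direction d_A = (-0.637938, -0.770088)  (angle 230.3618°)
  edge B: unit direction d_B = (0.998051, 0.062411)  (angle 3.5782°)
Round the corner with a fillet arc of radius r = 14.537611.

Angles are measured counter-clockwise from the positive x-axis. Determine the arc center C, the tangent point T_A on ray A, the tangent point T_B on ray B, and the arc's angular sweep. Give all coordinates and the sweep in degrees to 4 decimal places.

center=(15.4749,1.4009) T_A=(4.2796,10.6750) T_B=(14.5676,15.9102) sweep=46.7836

bisector direction at 296.9700° = (0.453524,-0.891244)
center distance |VC| = r/sin(θ/2) = 14.537611/sin(66.6082°) = 15.839431
C = V + |VC|·bis = (15.4749,1.4009)
T_A = V + ((C−V)·d_A)·d_A = V + 6.2885·d_A = (4.2796,10.6750)
T_B = V + ((C−V)·d_B)·d_B = V + 6.2885·d_B = (14.5676,15.9102)
sweep = 180° − θ = 46.7836°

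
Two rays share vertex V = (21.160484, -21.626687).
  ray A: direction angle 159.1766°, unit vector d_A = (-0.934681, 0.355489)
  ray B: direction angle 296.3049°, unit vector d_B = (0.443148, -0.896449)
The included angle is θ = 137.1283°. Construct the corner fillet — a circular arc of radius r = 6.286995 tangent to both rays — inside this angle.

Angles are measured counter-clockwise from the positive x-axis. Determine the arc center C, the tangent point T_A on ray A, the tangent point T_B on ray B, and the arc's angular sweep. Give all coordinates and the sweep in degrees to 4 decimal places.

center=(16.6184,-26.6255) T_A=(18.8533,-20.7492) T_B=(22.2543,-23.8395) sweep=42.8717

bisector direction at 227.7407° = (-0.672486,-0.740110)
center distance |VC| = r/sin(θ/2) = 6.286995/sin(68.5641°) = 6.754201
C = V + |VC|·bis = (16.6184,-26.6255)
T_A = V + ((C−V)·d_A)·d_A = V + 2.4684·d_A = (18.8533,-20.7492)
T_B = V + ((C−V)·d_B)·d_B = V + 2.4684·d_B = (22.2543,-23.8395)
sweep = 180° − θ = 42.8717°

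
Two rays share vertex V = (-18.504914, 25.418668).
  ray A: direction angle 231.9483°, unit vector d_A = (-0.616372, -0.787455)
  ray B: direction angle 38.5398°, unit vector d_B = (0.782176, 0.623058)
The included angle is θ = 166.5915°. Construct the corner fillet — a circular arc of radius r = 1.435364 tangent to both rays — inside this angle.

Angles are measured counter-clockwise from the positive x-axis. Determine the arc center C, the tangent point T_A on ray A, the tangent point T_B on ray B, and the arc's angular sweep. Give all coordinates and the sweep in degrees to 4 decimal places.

center=(-17.4786,24.4011) T_A=(-18.6089,25.2858) T_B=(-18.3729,25.5238) sweep=13.4085

bisector direction at 315.2440° = (0.710112,-0.704088)
center distance |VC| = r/sin(θ/2) = 1.435364/sin(83.2957°) = 1.445247
C = V + |VC|·bis = (-17.4786,24.4011)
T_A = V + ((C−V)·d_A)·d_A = V + 0.1687·d_A = (-18.6089,25.2858)
T_B = V + ((C−V)·d_B)·d_B = V + 0.1687·d_B = (-18.3729,25.5238)
sweep = 180° − θ = 13.4085°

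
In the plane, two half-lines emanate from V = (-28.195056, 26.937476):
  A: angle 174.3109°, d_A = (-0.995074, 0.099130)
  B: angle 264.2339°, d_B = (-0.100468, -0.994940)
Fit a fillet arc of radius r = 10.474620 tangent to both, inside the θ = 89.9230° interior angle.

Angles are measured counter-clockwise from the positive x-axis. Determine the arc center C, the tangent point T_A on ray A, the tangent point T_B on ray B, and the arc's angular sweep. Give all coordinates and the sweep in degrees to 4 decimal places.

center=(-39.6705,17.5542) T_A=(-38.6321,27.9772) T_B=(-29.2488,16.5018) sweep=90.0770

bisector direction at 219.2724° = (-0.774145,-0.633008)
center distance |VC| = r/sin(θ/2) = 10.474620/sin(44.9615°) = 14.823314
C = V + |VC|·bis = (-39.6705,17.5542)
T_A = V + ((C−V)·d_A)·d_A = V + 10.4887·d_A = (-38.6321,27.9772)
T_B = V + ((C−V)·d_B)·d_B = V + 10.4887·d_B = (-29.2488,16.5018)
sweep = 180° − θ = 90.0770°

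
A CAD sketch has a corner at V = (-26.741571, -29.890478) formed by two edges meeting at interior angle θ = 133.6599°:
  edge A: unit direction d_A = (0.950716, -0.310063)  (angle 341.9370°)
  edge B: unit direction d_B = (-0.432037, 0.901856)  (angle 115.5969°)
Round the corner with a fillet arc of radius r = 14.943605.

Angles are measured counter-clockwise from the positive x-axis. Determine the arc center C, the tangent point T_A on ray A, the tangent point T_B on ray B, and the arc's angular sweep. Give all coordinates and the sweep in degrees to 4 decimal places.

center=(-16.0277,-17.6664) T_A=(-20.6612,-31.8735) T_B=(-29.5047,-24.1226) sweep=46.3401

bisector direction at 48.7669° = (0.659123,0.752035)
center distance |VC| = r/sin(θ/2) = 14.943605/sin(66.8299°) = 16.254690
C = V + |VC|·bis = (-16.0277,-17.6664)
T_A = V + ((C−V)·d_A)·d_A = V + 6.3956·d_A = (-20.6612,-31.8735)
T_B = V + ((C−V)·d_B)·d_B = V + 6.3956·d_B = (-29.5047,-24.1226)
sweep = 180° − θ = 46.3401°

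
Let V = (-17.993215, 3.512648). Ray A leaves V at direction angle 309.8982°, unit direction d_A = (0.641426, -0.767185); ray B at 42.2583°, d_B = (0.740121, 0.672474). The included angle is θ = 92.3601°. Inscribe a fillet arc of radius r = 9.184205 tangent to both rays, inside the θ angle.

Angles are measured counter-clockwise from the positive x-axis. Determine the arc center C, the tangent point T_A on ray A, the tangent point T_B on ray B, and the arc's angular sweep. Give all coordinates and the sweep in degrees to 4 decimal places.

bisector direction at 356.0782° = (0.997658,-0.068394)
center distance |VC| = r/sin(θ/2) = 9.184205/sin(46.1801°) = 12.728982
C = V + |VC|·bis = (-5.2940,2.6421)
T_A = V + ((C−V)·d_A)·d_A = V + 8.8135·d_A = (-12.3400,-3.2489)
T_B = V + ((C−V)·d_B)·d_B = V + 8.8135·d_B = (-11.4702,9.4395)
sweep = 180° − θ = 87.6399°

center=(-5.2940,2.6421) T_A=(-12.3400,-3.2489) T_B=(-11.4702,9.4395) sweep=87.6399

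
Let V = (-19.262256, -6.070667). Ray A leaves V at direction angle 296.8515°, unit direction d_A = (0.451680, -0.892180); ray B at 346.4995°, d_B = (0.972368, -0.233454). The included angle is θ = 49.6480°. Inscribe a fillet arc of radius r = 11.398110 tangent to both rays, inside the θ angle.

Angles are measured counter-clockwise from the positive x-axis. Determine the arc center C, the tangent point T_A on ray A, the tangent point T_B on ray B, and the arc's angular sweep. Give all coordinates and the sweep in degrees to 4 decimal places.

bisector direction at 321.6755° = (0.784511,-0.620115)
center distance |VC| = r/sin(θ/2) = 11.398110/sin(24.8240°) = 27.149198
C = V + |VC|·bis = (2.0366,-22.9063)
T_A = V + ((C−V)·d_A)·d_A = V + 24.6407·d_A = (-8.1326,-28.0546)
T_B = V + ((C−V)·d_B)·d_B = V + 24.6407·d_B = (4.6975,-11.8231)
sweep = 180° − θ = 130.3520°

center=(2.0366,-22.9063) T_A=(-8.1326,-28.0546) T_B=(4.6975,-11.8231) sweep=130.3520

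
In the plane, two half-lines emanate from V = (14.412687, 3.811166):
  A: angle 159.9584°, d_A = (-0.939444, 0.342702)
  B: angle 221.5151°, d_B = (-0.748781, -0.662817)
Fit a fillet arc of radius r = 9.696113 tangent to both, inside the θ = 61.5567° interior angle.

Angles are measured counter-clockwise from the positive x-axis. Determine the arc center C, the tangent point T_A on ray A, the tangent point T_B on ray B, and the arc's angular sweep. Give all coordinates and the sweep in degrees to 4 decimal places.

bisector direction at 190.7368° = (-0.982494,-0.186297)
center distance |VC| = r/sin(θ/2) = 9.696113/sin(30.7783°) = 18.948147
C = V + |VC|·bis = (-4.2037,0.2812)
T_A = V + ((C−V)·d_A)·d_A = V + 16.2794·d_A = (-0.8809,9.3901)
T_B = V + ((C−V)·d_B)·d_B = V + 16.2794·d_B = (2.2230,-6.9791)
sweep = 180° − θ = 118.4433°

center=(-4.2037,0.2812) T_A=(-0.8809,9.3901) T_B=(2.2230,-6.9791) sweep=118.4433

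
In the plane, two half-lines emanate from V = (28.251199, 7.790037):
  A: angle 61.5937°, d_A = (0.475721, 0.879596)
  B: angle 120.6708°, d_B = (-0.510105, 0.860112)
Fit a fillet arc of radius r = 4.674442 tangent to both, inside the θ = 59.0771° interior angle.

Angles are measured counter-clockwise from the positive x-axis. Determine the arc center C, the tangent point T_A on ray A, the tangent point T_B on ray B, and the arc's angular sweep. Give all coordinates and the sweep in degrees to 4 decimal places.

bisector direction at 91.1322° = (-0.019760,0.999805)
center distance |VC| = r/sin(θ/2) = 4.674442/sin(29.5386°) = 9.481453
C = V + |VC|·bis = (28.0638,17.2696)
T_A = V + ((C−V)·d_A)·d_A = V + 8.2491·d_A = (32.1755,15.0459)
T_B = V + ((C−V)·d_B)·d_B = V + 8.2491·d_B = (24.0433,14.8852)
sweep = 180° − θ = 120.9229°

center=(28.0638,17.2696) T_A=(32.1755,15.0459) T_B=(24.0433,14.8852) sweep=120.9229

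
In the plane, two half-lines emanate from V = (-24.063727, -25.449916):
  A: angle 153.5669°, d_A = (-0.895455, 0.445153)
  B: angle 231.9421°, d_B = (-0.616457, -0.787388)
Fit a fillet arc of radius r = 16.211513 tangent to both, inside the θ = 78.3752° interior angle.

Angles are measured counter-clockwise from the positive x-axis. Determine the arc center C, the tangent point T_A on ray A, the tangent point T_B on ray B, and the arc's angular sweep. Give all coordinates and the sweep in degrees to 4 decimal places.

bisector direction at 192.7545° = (-0.975325,-0.220774)
center distance |VC| = r/sin(θ/2) = 16.211513/sin(39.1876°) = 25.656748
C = V + |VC|·bis = (-49.0874,-31.1143)
T_A = V + ((C−V)·d_A)·d_A = V + 19.8861·d_A = (-41.8708,-16.5976)
T_B = V + ((C−V)·d_B)·d_B = V + 19.8861·d_B = (-36.3226,-41.1080)
sweep = 180° − θ = 101.6248°

center=(-49.0874,-31.1143) T_A=(-41.8708,-16.5976) T_B=(-36.3226,-41.1080) sweep=101.6248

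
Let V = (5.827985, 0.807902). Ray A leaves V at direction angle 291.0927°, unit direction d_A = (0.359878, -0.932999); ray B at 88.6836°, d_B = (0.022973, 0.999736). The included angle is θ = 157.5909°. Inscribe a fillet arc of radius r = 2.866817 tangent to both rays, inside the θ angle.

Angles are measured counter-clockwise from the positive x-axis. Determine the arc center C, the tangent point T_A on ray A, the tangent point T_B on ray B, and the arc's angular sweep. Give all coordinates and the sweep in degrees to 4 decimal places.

center=(8.7071,1.3098) T_A=(6.0324,0.2781) T_B=(5.8410,1.3756) sweep=22.4091

bisector direction at 9.8881° = (0.985145,0.171725)
center distance |VC| = r/sin(θ/2) = 2.866817/sin(78.7955°) = 2.922521
C = V + |VC|·bis = (8.7071,1.3098)
T_A = V + ((C−V)·d_A)·d_A = V + 0.5679·d_A = (6.0324,0.2781)
T_B = V + ((C−V)·d_B)·d_B = V + 0.5679·d_B = (5.8410,1.3756)
sweep = 180° − θ = 22.4091°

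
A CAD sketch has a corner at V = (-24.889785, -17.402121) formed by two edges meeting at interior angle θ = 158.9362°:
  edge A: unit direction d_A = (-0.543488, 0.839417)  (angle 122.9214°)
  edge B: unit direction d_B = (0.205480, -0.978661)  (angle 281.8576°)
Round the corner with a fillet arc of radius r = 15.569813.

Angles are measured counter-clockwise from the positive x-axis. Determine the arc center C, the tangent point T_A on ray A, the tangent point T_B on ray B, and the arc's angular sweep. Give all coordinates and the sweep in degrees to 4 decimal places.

center=(-39.5326,-23.4343) T_A=(-26.4630,-14.9723) T_B=(-24.2950,-20.2350) sweep=21.0638

bisector direction at 202.3895° = (-0.924616,-0.380901)
center distance |VC| = r/sin(θ/2) = 15.569813/sin(79.4681°) = 15.836608
C = V + |VC|·bis = (-39.5326,-23.4343)
T_A = V + ((C−V)·d_A)·d_A = V + 2.8947·d_A = (-26.4630,-14.9723)
T_B = V + ((C−V)·d_B)·d_B = V + 2.8947·d_B = (-24.2950,-20.2350)
sweep = 180° − θ = 21.0638°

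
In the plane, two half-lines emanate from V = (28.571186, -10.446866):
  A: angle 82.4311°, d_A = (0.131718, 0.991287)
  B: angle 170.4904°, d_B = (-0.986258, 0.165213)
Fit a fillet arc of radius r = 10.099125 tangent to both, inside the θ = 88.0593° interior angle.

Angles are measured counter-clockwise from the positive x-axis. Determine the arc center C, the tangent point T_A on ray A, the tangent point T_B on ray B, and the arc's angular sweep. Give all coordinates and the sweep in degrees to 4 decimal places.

center=(19.9361,1.2395) T_A=(29.9473,-0.0908) T_B=(18.2676,-8.7209) sweep=91.9407

bisector direction at 126.4607° = (-0.594272,0.804264)
center distance |VC| = r/sin(θ/2) = 10.099125/sin(44.0296°) = 14.530477
C = V + |VC|·bis = (19.9361,1.2395)
T_A = V + ((C−V)·d_A)·d_A = V + 10.4471·d_A = (29.9473,-0.0908)
T_B = V + ((C−V)·d_B)·d_B = V + 10.4471·d_B = (18.2676,-8.7209)
sweep = 180° − θ = 91.9407°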